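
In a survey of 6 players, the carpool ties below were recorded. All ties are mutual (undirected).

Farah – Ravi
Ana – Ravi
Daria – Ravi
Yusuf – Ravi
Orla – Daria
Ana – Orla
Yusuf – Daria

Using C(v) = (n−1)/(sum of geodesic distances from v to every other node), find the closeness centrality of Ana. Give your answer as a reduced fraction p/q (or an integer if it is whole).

5/8

Distances from Ana: Daria:2, Farah:2, Orla:1, Ravi:1, Yusuf:2. Sum = 8.
n = 6, so closeness = 5/8.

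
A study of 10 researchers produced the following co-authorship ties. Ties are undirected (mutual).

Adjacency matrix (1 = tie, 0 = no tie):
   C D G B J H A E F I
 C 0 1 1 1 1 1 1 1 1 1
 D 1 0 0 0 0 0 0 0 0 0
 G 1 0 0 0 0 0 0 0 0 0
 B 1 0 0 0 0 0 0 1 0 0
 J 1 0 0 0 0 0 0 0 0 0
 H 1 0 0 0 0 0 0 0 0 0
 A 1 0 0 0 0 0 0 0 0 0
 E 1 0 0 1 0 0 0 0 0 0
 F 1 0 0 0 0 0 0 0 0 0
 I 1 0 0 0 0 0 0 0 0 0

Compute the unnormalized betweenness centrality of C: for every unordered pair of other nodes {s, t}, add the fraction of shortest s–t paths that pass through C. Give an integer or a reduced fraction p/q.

Pairs whose geodesics pass through C — D–G: 1; D–B: 1; D–J: 1; D–H: 1; D–A: 1; D–E: 1; D–F: 1; D–I: 1; G–B: 1; G–J: 1; G–H: 1; G–A: 1; G–E: 1; G–F: 1 … (+21 more pairs).
All other pairs contribute 0.
Summing the contributions gives betweenness(C) = 35.

35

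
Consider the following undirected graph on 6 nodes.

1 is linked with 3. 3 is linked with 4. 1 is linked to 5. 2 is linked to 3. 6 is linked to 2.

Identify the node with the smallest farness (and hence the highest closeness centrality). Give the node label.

Farness (sum of distances to all others) for each node — 1:9, 2:9, 3:7, 4:11, 5:13, 6:13.
The smallest farness is 7, for 3, so 3 has the highest closeness.

3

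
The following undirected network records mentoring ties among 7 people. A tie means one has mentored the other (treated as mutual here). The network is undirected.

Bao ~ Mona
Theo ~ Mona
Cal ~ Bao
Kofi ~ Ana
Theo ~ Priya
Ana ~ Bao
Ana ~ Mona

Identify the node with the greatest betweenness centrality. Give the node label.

Unnormalized betweenness of each node: Ana:5, Bao:5, Cal:0, Kofi:0, Mona:8, Priya:0, Theo:5.
Mona has the largest value, 8, making it the main broker — the node through which the most shortest paths run.

Mona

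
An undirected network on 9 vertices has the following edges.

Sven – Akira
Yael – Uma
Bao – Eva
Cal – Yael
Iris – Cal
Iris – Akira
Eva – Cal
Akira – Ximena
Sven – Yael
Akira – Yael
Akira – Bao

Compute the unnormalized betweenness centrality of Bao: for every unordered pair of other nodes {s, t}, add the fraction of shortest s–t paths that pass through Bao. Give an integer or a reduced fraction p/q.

5/2

Pairs whose geodesics pass through Bao — Eva–Akira: 1; Eva–Ximena: 1; Eva–Sven: 1/2.
All other pairs contribute 0.
Summing the contributions gives betweenness(Bao) = 5/2.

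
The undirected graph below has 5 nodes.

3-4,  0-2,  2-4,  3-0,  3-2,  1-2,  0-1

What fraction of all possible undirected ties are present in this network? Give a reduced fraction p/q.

7/10

There are 7 edges and 5 nodes, so the maximum possible is C(5,2) = 10.
Density = 7/10.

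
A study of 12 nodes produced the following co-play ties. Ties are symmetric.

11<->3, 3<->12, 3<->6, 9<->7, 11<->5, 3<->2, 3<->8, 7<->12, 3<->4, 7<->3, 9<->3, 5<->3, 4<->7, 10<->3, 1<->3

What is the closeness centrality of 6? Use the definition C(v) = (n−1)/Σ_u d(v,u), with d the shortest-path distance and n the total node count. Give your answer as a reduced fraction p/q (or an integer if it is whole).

Distances from 6: 1:2, 2:2, 3:1, 4:2, 5:2, 7:2, 8:2, 9:2, 10:2, 11:2, 12:2. Sum = 21.
n = 12, so closeness = 11/21.

11/21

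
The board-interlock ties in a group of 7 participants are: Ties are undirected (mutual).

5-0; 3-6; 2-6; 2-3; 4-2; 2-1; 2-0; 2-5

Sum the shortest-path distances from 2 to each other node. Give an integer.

6

Distances from 2: 0:1, 1:1, 3:1, 4:1, 5:1, 6:1.
Sum = 1 + 1 + 1 + 1 + 1 + 1 = 6.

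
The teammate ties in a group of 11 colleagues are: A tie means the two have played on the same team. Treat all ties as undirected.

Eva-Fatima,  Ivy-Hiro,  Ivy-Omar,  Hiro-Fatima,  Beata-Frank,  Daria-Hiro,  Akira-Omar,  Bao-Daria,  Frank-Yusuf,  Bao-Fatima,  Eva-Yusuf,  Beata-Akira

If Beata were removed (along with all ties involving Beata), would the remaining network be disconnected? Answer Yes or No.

Even without Beata, every remaining node can still reach every other (the residual graph is connected), so Beata is not a cut vertex.

No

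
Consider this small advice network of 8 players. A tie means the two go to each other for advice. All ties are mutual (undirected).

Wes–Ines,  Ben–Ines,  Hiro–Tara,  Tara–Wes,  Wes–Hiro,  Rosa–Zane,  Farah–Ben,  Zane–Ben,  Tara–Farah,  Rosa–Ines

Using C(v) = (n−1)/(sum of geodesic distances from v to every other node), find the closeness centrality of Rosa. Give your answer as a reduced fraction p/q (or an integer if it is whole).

Distances from Rosa: Ben:2, Farah:3, Hiro:3, Ines:1, Tara:3, Wes:2, Zane:1. Sum = 15.
n = 8, so closeness = 7/15.

7/15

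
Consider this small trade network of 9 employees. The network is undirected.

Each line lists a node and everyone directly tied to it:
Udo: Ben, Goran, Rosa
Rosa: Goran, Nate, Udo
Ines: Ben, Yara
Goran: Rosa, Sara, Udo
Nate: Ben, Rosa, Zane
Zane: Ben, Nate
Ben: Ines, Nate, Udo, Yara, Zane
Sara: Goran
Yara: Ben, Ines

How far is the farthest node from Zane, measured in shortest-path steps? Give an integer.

4

Distances from Zane: Ben:1, Goran:3, Ines:2, Nate:1, Rosa:2, Sara:4, Udo:2, Yara:2.
The largest is 4 (to Sara), so the eccentricity of Zane is 4.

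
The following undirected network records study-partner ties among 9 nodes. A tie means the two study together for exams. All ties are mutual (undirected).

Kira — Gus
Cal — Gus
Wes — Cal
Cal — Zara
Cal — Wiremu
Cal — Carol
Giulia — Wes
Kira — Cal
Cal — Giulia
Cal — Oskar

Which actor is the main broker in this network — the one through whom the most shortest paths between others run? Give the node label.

Unnormalized betweenness of each node: Cal:26, Carol:0, Giulia:0, Gus:0, Kira:0, Oskar:0, Wes:0, Wiremu:0, Zara:0.
Cal has the largest value, 26, making it the main broker — the node through which the most shortest paths run.

Cal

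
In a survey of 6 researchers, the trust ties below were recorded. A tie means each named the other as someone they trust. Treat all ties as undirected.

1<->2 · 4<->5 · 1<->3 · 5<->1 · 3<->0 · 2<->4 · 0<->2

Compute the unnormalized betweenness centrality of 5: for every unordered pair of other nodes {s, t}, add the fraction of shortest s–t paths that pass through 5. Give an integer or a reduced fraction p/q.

5/6

Pairs whose geodesics pass through 5 — 3–4: 1/3; 1–4: 1/2.
All other pairs contribute 0.
Summing the contributions gives betweenness(5) = 5/6.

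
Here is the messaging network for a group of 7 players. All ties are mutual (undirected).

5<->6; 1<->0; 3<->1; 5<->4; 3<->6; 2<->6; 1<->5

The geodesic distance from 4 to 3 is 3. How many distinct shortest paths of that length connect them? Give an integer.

2

The shortest distance is 3. The length-3 paths are: 4–5–1–3; 4–5–6–3.
That gives 2 distinct shortest paths.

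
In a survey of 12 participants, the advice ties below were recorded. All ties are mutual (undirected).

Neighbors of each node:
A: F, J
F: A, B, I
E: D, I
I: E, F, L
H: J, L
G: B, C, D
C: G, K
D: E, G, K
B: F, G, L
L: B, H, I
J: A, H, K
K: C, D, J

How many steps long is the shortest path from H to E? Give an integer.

One shortest route is H – L – I – E, which uses 3 edges, and at distance 2 from H we only reach {A, B, I, K}, which does not include E. So d(H,E) = 3.

3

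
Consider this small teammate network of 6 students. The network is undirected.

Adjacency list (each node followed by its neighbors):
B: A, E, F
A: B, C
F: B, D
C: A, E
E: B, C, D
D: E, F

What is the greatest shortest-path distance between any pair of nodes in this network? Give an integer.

3

Eccentricity of each node (its greatest distance to any other): A:3, B:2, C:3, D:3, E:2, F:3.
The maximum eccentricity is 3, realized for instance by the pair C–F via C – E – B – F. So the diameter is 3.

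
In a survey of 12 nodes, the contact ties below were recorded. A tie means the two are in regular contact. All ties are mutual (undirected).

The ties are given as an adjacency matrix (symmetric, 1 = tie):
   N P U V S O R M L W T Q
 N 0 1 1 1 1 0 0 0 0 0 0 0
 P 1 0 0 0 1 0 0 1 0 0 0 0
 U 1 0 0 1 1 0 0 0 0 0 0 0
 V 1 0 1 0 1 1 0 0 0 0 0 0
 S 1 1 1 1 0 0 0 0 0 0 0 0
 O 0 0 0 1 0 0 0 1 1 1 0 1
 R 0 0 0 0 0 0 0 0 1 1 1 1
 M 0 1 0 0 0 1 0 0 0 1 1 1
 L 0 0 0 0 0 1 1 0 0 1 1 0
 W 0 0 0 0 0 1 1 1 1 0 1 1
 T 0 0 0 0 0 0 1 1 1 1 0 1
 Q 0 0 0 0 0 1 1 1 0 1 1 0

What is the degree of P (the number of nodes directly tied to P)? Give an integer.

3

P is directly tied to M, N, and S. That is 3 neighbors, so the degree of P is 3.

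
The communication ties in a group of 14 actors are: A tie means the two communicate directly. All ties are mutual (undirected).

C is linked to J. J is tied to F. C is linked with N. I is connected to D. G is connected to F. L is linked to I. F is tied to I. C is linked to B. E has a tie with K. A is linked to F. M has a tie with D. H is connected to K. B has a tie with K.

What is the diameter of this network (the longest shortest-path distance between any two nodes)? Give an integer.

8

Eccentricity of each node (its greatest distance to any other): A:6, B:6, C:5, D:7, E:8, F:5, G:6, H:8, I:6, J:4, K:7, L:7, M:8, N:6.
The maximum eccentricity is 8, realized for instance by the pair H–M via H – K – B – C – J – F – I – D – M. So the diameter is 8.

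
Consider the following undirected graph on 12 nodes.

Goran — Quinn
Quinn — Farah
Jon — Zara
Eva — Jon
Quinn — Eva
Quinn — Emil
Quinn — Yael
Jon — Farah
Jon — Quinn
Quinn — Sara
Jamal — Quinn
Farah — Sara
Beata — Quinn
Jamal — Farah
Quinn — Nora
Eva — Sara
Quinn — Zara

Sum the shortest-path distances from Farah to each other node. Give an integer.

Distances from Farah: Beata:2, Emil:2, Eva:2, Goran:2, Jamal:1, Jon:1, Nora:2, Quinn:1, Sara:1, Yael:2, Zara:2.
Sum = 2 + 2 + 2 + 2 + 1 + 1 + 2 + 1 + 1 + 2 + 2 = 18.

18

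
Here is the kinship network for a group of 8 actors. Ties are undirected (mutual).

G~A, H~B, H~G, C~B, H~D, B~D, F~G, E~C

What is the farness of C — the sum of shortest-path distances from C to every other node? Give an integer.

17

Distances from C: A:4, B:1, D:2, E:1, F:4, G:3, H:2.
Sum = 4 + 1 + 2 + 1 + 4 + 3 + 2 = 17.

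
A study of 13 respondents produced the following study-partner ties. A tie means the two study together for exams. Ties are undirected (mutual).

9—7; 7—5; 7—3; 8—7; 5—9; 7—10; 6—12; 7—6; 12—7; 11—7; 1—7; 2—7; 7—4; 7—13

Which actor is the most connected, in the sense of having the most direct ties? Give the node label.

Degrees — 1:1, 2:1, 3:1, 4:1, 5:2, 6:2, 7:12, 8:1, 9:2, 10:1, 11:1, 12:2, 13:1.
The maximum is 12, attained only by 7.

7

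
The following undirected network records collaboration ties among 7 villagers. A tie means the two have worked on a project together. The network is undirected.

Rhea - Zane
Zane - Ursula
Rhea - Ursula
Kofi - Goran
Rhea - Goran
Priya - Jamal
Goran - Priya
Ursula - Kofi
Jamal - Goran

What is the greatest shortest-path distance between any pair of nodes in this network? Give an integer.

3

Eccentricity of each node (its greatest distance to any other): Goran:2, Jamal:3, Kofi:2, Priya:3, Rhea:2, Ursula:3, Zane:3.
The maximum eccentricity is 3, realized for instance by the pair Zane–Jamal via Zane – Rhea – Goran – Jamal. So the diameter is 3.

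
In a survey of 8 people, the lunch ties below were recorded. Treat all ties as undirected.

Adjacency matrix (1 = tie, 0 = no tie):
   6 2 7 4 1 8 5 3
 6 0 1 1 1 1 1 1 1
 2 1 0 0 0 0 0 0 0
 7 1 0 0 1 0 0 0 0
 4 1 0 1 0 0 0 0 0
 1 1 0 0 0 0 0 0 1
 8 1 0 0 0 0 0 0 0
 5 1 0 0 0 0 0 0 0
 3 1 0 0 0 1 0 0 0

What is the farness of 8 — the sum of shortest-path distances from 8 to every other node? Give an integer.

Distances from 8: 1:2, 2:2, 3:2, 4:2, 5:2, 6:1, 7:2.
Sum = 2 + 2 + 2 + 2 + 2 + 1 + 2 = 13.

13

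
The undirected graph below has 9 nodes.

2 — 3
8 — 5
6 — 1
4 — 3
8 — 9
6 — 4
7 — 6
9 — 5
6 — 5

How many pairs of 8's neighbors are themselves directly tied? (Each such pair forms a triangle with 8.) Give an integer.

8's neighbors: 5 and 9.
Neighbor pairs that are themselves tied: 8–5–9. Each forms one triangle with 8, for 1 in total.

1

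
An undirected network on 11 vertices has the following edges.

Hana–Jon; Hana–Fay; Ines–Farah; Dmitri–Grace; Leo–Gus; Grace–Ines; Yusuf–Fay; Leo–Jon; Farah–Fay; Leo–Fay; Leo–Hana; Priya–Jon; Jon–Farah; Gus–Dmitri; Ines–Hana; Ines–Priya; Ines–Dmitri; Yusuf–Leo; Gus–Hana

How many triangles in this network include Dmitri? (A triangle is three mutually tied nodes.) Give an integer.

1

Dmitri's neighbors: Grace, Gus, and Ines.
Neighbor pairs that are themselves tied: Dmitri–Grace–Ines. Each forms one triangle with Dmitri, for 1 in total.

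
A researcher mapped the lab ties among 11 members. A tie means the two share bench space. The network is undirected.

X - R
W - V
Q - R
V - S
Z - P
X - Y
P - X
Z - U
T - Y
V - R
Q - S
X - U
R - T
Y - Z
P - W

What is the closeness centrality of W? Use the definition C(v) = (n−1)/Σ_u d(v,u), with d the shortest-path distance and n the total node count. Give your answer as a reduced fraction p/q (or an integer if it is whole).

Distances from W: P:1, Q:3, R:2, S:2, T:3, U:3, V:1, X:2, Y:3, Z:2. Sum = 22.
n = 11, so closeness = 10/22 = 5/11.

5/11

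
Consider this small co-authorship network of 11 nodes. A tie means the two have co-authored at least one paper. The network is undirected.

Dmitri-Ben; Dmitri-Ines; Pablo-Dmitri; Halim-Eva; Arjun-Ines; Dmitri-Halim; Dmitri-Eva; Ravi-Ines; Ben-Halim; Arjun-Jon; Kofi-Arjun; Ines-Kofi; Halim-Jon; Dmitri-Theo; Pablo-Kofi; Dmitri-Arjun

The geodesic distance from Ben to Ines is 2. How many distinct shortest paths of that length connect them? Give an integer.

The shortest distance is 2, and the only length-2 path is Ben–Dmitri–Ines. So there is exactly 1 shortest path.

1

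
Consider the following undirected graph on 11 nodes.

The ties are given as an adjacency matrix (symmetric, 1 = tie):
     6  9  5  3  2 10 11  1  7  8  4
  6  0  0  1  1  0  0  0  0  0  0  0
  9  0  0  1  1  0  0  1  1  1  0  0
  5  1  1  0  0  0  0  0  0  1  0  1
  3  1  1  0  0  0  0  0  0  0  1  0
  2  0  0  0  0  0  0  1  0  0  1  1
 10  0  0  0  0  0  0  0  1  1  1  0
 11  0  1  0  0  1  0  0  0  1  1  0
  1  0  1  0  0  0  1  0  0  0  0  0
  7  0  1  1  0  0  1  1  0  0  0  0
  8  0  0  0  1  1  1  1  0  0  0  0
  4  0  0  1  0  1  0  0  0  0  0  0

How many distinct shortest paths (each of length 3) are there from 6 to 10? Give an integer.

2

The shortest distance is 3. The length-3 paths are: 6–5–7–10; 6–3–8–10.
That gives 2 distinct shortest paths.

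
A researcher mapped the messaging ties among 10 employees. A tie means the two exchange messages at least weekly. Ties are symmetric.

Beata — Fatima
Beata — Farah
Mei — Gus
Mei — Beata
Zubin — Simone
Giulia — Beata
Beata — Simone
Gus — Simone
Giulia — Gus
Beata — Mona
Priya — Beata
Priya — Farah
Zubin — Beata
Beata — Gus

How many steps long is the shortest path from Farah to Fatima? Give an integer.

2

One shortest route is Farah – Beata – Fatima, which uses 2 edges, and Farah and Fatima are not directly tied, so nothing shorter exists. So d(Farah,Fatima) = 2.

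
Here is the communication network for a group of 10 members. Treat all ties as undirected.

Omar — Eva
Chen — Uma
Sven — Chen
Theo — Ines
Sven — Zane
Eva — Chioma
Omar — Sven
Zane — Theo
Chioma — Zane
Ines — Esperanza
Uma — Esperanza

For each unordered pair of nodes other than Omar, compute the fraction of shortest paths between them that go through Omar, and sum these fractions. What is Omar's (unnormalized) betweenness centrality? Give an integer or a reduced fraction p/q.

Pairs whose geodesics pass through Omar — Chen–Eva: 1; Sven–Eva: 1; Eva–Esperanza: 1/2; Eva–Uma: 1.
All other pairs contribute 0.
Summing the contributions gives betweenness(Omar) = 7/2.

7/2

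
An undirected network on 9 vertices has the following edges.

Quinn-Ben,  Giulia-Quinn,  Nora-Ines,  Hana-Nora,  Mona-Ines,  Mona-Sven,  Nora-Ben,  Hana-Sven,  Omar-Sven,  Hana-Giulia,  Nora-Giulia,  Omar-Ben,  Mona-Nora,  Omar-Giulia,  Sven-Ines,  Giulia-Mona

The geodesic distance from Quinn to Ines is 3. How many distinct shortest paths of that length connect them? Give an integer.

The shortest distance is 3. The length-3 paths are: Quinn–Ben–Nora–Ines; Quinn–Giulia–Nora–Ines; Quinn–Giulia–Mona–Ines.
That gives 3 distinct shortest paths.

3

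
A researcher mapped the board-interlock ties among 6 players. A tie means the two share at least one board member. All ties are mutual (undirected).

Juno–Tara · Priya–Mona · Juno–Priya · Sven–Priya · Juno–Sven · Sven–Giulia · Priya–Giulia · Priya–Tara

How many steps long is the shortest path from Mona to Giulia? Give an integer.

One shortest route is Mona – Priya – Giulia, which uses 2 edges, and Mona and Giulia are not directly tied, so nothing shorter exists. So d(Mona,Giulia) = 2.

2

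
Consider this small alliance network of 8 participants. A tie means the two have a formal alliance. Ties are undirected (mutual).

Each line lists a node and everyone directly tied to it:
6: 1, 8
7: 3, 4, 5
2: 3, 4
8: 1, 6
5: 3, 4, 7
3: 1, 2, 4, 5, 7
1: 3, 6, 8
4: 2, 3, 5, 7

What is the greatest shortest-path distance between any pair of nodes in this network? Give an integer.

3

Eccentricity of each node (its greatest distance to any other): 1:2, 2:3, 3:2, 4:3, 5:3, 6:3, 7:3, 8:3.
The maximum eccentricity is 3, realized for instance by the pair 7–6 via 7 – 3 – 1 – 6. So the diameter is 3.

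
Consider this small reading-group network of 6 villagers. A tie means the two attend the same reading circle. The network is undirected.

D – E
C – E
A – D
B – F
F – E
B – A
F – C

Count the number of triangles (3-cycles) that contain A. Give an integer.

A's neighbors are B and D, but none of them are tied to each other, so no triangle contains A.

0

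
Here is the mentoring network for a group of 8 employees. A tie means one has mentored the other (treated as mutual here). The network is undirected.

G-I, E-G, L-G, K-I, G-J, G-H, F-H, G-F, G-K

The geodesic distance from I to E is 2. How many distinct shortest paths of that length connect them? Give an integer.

The shortest distance is 2, and the only length-2 path is I–G–E. So there is exactly 1 shortest path.

1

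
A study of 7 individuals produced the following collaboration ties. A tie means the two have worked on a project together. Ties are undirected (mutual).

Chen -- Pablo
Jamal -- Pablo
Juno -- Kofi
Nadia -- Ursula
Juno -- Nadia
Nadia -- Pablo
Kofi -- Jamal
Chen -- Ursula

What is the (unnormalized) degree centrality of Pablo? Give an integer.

Pablo is directly tied to Chen, Jamal, and Nadia. That is 3 neighbors, so the degree of Pablo is 3.

3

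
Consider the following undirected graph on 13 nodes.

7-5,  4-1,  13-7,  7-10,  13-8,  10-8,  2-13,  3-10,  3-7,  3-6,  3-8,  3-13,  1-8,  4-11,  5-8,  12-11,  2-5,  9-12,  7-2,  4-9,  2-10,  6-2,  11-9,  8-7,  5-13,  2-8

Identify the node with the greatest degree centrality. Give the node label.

8

Degrees — 1:2, 2:6, 3:5, 4:3, 5:4, 6:2, 7:6, 8:7, 9:3, 10:4, 11:3, 12:2, 13:5.
The maximum is 7, attained only by 8.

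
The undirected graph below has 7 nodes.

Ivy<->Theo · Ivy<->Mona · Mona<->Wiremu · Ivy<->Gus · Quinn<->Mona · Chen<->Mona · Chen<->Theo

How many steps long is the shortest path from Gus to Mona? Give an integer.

One shortest route is Gus – Ivy – Mona, which uses 2 edges, and Gus and Mona are not directly tied, so nothing shorter exists. So d(Gus,Mona) = 2.

2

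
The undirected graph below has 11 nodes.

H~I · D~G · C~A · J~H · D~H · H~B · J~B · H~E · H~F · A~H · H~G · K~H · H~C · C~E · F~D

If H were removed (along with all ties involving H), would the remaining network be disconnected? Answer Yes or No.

Removing H leaves {A, C, and E} with no path to {B and J}, so the network splits into 5 components. H is a cut vertex.

Yes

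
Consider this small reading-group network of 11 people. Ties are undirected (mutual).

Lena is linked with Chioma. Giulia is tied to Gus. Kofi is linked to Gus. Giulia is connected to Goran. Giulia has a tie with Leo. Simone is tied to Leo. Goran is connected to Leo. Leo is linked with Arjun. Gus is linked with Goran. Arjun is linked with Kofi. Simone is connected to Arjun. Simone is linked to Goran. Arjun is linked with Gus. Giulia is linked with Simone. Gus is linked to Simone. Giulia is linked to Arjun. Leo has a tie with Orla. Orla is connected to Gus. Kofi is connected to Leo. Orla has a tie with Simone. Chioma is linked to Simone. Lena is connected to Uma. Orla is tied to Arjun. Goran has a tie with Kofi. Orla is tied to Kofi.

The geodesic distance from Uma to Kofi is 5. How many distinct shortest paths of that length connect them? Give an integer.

The shortest distance is 5. The length-5 paths are: Uma–Lena–Chioma–Simone–Gus–Kofi; Uma–Lena–Chioma–Simone–Leo–Kofi; Uma–Lena–Chioma–Simone–Arjun–Kofi; Uma–Lena–Chioma–Simone–Goran–Kofi; Uma–Lena–Chioma–Simone–Orla–Kofi.
That gives 5 distinct shortest paths.

5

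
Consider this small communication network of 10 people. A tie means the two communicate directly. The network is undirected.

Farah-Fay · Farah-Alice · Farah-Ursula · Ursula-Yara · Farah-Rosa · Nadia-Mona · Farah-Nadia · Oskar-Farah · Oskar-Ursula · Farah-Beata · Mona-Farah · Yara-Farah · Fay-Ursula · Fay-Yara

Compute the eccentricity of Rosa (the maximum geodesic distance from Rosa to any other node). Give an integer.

2

Distances from Rosa: Alice:2, Beata:2, Farah:1, Fay:2, Mona:2, Nadia:2, Oskar:2, Ursula:2, Yara:2.
The largest is 2 (to Nadia, Fay, Yara, Mona, Ursula, Oskar, Beata, and Alice), so the eccentricity of Rosa is 2.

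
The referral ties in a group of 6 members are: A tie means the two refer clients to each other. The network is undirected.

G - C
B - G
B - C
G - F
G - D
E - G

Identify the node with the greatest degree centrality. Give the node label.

Degrees — B:2, C:2, D:1, E:1, F:1, G:5.
The maximum is 5, attained only by G.

G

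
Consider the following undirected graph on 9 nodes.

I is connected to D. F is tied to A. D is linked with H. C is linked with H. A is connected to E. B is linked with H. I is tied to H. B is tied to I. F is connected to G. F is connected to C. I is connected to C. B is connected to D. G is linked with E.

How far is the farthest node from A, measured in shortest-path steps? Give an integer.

Distances from A: B:4, C:2, D:4, E:1, F:1, G:2, H:3, I:3.
The largest is 4 (to D and B), so the eccentricity of A is 4.

4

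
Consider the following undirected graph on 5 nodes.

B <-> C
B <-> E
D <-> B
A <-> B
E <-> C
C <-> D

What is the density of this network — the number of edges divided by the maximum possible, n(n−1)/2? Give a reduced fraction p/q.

There are 6 edges and 5 nodes, so the maximum possible is C(5,2) = 10.
Density = 6/10 = 3/5.

3/5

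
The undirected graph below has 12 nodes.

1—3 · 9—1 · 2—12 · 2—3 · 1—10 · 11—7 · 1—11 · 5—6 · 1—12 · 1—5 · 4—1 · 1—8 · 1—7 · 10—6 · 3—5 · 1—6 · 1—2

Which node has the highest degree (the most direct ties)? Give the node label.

Degrees — 1:11, 2:3, 3:3, 4:1, 5:3, 6:3, 7:2, 8:1, 9:1, 10:2, 11:2, 12:2.
The maximum is 11, attained only by 1.

1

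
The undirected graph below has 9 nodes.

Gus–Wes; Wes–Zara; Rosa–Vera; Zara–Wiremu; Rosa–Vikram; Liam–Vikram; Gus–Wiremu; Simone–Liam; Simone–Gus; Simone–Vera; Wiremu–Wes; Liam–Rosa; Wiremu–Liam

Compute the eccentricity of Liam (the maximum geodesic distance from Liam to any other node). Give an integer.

2

Distances from Liam: Gus:2, Rosa:1, Simone:1, Vera:2, Vikram:1, Wes:2, Wiremu:1, Zara:2.
The largest is 2 (to Vera, Gus, Zara, and Wes), so the eccentricity of Liam is 2.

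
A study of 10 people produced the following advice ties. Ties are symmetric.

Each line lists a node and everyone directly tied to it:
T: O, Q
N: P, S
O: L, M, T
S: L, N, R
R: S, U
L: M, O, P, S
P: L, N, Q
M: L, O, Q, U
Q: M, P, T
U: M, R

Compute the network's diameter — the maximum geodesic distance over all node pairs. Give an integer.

Eccentricity of each node (its greatest distance to any other): L:2, M:3, N:3, O:3, P:3, Q:3, R:4, S:3, T:4, U:3.
The maximum eccentricity is 4, realized for instance by the pair R–T via R – U – M – O – T. So the diameter is 4.

4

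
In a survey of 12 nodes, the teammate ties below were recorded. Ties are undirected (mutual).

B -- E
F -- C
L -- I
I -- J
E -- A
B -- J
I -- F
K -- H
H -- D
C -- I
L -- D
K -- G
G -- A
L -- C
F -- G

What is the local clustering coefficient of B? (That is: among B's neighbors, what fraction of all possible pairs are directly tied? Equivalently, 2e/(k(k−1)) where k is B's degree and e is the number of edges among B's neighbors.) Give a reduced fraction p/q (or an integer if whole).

B's neighbors: E and J (k = 2).
Possible neighbor pairs: C(2,2) = 1. Edges among them: none → e = 0.
Clustering(B) = 0/1.

0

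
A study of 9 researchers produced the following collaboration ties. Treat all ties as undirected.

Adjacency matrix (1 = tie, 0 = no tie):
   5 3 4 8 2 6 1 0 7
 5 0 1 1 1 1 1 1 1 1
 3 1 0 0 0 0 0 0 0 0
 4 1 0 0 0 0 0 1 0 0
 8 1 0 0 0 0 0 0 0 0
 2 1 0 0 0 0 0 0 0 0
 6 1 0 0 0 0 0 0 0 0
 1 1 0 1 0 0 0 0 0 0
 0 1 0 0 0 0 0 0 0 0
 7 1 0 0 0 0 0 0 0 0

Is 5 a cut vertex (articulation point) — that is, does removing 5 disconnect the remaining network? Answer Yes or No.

Removing 5 leaves {3} with no path to {1 and 4}, so the network splits into 7 components. 5 is a cut vertex.

Yes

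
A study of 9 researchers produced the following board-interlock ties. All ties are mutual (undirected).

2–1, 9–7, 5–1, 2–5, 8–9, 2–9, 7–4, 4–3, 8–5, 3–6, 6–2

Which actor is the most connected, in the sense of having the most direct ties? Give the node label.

2

Degrees — 1:2, 2:4, 3:2, 4:2, 5:3, 6:2, 7:2, 8:2, 9:3.
The maximum is 4, attained only by 2.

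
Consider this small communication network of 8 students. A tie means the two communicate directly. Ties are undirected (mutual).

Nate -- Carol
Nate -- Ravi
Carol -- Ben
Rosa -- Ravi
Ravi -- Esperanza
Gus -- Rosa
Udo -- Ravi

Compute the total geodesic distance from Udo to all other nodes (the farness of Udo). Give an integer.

17

Distances from Udo: Ben:4, Carol:3, Esperanza:2, Gus:3, Nate:2, Ravi:1, Rosa:2.
Sum = 4 + 3 + 2 + 3 + 2 + 1 + 2 = 17.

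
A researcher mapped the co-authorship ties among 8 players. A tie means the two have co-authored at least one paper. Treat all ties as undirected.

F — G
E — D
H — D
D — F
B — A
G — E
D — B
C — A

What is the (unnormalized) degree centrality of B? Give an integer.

B is directly tied to A and D. That is 2 neighbors, so the degree of B is 2.

2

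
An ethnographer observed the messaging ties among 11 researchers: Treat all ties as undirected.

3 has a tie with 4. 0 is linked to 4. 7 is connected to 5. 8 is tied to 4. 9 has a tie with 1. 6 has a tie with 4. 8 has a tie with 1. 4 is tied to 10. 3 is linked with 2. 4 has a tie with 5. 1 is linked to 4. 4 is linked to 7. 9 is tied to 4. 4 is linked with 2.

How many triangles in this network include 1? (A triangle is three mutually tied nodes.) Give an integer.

2

1's neighbors: 4, 8, and 9.
Neighbor pairs that are themselves tied: 1–4–8; 1–4–9. Each forms one triangle with 1, for 2 in total.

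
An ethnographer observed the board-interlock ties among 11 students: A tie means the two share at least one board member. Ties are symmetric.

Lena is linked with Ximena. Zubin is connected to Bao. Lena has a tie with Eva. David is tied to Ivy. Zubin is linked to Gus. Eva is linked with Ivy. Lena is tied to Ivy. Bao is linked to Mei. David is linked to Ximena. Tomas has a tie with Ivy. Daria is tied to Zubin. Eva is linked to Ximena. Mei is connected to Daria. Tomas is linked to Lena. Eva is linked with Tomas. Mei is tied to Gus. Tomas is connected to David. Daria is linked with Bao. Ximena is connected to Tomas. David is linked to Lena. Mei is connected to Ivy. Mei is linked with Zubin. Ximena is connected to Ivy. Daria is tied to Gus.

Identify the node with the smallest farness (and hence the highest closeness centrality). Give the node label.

Farness (sum of distances to all others) for each node — Bao:22, Daria:21, David:20, Eva:20, Gus:22, Ivy:14, Lena:19, Mei:15, Tomas:19, Ximena:19, Zubin:21.
The smallest farness is 14, for Ivy, so Ivy has the highest closeness.

Ivy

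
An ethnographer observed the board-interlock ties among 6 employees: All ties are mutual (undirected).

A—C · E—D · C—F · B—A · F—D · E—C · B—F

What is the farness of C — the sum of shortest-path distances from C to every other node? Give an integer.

7

Distances from C: A:1, B:2, D:2, E:1, F:1.
Sum = 1 + 2 + 2 + 1 + 1 = 7.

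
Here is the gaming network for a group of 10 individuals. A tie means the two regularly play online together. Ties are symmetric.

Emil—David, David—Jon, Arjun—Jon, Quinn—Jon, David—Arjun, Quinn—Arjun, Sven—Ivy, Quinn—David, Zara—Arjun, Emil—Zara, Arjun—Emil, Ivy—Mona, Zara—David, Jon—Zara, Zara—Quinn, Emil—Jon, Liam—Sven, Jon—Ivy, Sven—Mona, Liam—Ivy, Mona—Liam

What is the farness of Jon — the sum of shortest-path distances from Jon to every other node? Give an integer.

Distances from Jon: Arjun:1, David:1, Emil:1, Ivy:1, Liam:2, Mona:2, Quinn:1, Sven:2, Zara:1.
Sum = 1 + 1 + 1 + 1 + 2 + 2 + 1 + 2 + 1 = 12.

12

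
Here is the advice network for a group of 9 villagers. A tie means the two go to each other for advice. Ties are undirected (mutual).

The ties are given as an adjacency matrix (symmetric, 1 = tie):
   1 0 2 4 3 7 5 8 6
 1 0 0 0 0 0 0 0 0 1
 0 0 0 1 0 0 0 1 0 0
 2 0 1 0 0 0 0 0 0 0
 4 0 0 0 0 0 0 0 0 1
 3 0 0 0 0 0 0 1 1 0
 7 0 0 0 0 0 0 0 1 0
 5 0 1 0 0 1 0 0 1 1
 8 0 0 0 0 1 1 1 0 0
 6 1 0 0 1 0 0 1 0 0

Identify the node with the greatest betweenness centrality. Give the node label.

Unnormalized betweenness of each node: 0:7, 1:0, 2:0, 3:0, 4:0, 5:21, 6:13, 7:0, 8:7.
5 has the largest value, 21, making it the main broker — the node through which the most shortest paths run.

5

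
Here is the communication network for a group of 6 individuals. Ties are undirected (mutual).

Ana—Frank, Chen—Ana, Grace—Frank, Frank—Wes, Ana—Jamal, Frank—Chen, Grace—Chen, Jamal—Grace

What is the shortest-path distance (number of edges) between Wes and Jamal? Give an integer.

3

One shortest route is Wes – Frank – Grace – Jamal, which uses 3 edges, and at distance 2 from Wes we only reach {Ana, Chen, Grace}, which does not include Jamal. So d(Wes,Jamal) = 3.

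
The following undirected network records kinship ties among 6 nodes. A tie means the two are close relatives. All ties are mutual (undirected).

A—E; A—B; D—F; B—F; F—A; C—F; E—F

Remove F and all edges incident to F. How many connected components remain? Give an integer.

Without F, the remaining ties split the others into: {A, B, E}; {C}; {D}.
That's 3 separate components.

3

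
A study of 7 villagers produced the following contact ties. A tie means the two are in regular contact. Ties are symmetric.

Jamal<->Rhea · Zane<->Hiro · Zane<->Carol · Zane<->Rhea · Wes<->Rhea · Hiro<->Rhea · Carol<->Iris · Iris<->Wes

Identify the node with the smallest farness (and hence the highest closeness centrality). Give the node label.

Farness (sum of distances to all others) for each node — Carol:11, Hiro:11, Iris:12, Jamal:13, Rhea:8, Wes:10, Zane:9.
The smallest farness is 8, for Rhea, so Rhea has the highest closeness.

Rhea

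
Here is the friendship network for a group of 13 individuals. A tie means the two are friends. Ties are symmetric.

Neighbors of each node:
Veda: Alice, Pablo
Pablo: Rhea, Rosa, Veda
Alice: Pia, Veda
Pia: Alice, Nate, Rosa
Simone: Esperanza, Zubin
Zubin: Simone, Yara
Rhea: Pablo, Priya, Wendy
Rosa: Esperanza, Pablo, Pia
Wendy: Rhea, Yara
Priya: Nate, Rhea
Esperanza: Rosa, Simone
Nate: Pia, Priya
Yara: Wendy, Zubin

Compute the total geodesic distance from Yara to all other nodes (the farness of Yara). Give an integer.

37

Distances from Yara: Alice:5, Esperanza:3, Nate:4, Pablo:3, Pia:5, Priya:3, Rhea:2, Rosa:4, Simone:2, Veda:4, Wendy:1, Zubin:1.
Sum = 5 + 3 + 4 + 3 + 5 + 3 + 2 + 4 + 2 + 4 + 1 + 1 = 37.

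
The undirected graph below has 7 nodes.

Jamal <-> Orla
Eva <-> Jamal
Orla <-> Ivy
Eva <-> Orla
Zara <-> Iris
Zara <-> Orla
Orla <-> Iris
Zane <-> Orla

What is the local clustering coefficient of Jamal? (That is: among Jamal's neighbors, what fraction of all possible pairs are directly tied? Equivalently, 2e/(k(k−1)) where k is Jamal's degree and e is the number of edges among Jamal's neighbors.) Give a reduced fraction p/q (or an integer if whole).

1

Jamal's neighbors: Eva and Orla (k = 2).
Possible neighbor pairs: C(2,2) = 1. Edges among them: Eva–Orla → e = 1.
Clustering(Jamal) = 1/1.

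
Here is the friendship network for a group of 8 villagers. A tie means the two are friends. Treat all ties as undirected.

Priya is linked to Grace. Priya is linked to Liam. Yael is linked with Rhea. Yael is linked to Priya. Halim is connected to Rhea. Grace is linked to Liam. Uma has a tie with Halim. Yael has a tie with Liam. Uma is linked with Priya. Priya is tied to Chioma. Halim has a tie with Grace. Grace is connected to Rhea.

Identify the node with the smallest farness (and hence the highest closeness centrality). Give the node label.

Priya

Farness (sum of distances to all others) for each node — Chioma:15, Grace:10, Halim:12, Liam:11, Priya:9, Rhea:12, Uma:12, Yael:11.
The smallest farness is 9, for Priya, so Priya has the highest closeness.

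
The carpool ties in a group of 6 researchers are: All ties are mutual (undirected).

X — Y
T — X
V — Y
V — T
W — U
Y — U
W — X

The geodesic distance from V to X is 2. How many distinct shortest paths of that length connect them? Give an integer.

2

The shortest distance is 2. The length-2 paths are: V–Y–X; V–T–X.
That gives 2 distinct shortest paths.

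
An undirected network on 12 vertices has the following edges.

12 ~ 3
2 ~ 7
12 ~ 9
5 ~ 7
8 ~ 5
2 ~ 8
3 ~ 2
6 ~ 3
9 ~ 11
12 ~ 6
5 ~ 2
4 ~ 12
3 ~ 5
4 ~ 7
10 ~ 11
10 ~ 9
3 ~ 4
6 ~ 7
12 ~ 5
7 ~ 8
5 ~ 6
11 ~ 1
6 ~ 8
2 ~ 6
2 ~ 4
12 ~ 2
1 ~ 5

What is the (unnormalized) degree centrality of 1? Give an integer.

1 is directly tied to 5 and 11. That is 2 neighbors, so the degree of 1 is 2.

2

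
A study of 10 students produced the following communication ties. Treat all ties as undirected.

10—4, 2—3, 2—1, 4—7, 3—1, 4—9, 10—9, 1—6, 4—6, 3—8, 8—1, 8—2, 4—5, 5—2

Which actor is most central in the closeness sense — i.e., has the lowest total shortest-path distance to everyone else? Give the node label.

Farness (sum of distances to all others) for each node — 1:17, 2:17, 3:22, 4:15, 5:16, 6:16, 7:23, 8:22, 9:22, 10:22.
The smallest farness is 15, for 4, so 4 has the highest closeness.

4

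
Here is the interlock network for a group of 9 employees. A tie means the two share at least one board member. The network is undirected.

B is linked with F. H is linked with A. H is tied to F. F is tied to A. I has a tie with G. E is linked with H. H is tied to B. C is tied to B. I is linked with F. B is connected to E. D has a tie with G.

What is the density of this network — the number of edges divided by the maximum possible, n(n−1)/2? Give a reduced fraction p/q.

11/36

There are 11 edges and 9 nodes, so the maximum possible is C(9,2) = 36.
Density = 11/36.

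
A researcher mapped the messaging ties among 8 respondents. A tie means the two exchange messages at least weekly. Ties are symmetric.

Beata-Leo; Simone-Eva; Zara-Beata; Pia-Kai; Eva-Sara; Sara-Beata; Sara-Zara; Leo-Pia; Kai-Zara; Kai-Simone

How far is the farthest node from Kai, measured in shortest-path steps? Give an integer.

2

Distances from Kai: Beata:2, Eva:2, Leo:2, Pia:1, Sara:2, Simone:1, Zara:1.
The largest is 2 (to Leo, Eva, Sara, and Beata), so the eccentricity of Kai is 2.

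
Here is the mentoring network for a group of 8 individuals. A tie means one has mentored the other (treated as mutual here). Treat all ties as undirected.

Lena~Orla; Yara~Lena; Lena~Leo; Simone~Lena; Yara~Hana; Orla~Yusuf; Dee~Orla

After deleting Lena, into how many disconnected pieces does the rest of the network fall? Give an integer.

Without Lena, the remaining ties split the others into: {Dee, Orla, Yusuf}; {Simone}; {Hana, Yara}; {Leo}.
That's 4 separate components.

4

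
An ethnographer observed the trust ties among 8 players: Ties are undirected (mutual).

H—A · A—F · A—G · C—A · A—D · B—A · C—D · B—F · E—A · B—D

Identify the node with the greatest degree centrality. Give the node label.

A

Degrees — A:7, B:3, C:2, D:3, E:1, F:2, G:1, H:1.
The maximum is 7, attained only by A.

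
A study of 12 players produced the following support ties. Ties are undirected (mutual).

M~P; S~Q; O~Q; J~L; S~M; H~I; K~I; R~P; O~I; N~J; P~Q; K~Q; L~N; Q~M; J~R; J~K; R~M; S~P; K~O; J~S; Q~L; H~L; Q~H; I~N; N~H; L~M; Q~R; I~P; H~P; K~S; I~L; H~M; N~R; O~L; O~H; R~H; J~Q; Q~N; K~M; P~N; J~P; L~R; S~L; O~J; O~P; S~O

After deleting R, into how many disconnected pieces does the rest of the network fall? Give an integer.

R's neighbors (H, J, L, M, N, P, and Q) remain reachable from one another through other ties, so the rest of the network stays in one piece.

1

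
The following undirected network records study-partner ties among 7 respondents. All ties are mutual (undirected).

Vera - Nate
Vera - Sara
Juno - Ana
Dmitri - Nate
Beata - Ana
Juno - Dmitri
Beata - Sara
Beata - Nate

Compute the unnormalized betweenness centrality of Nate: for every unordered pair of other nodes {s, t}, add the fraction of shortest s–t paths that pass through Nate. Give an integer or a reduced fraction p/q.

Pairs whose geodesics pass through Nate — Vera–Dmitri: 1; Vera–Juno: 1; Vera–Ana: 1/2; Vera–Beata: 1/2; Dmitri–Beata: 1; Dmitri–Sara: 2/2.
All other pairs contribute 0.
Summing the contributions gives betweenness(Nate) = 5.

5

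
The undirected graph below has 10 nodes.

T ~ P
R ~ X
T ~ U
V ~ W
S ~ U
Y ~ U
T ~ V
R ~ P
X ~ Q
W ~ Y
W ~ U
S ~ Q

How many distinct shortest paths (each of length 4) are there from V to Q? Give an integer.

2

The shortest distance is 4. The length-4 paths are: V–W–U–S–Q; V–T–U–S–Q.
That gives 2 distinct shortest paths.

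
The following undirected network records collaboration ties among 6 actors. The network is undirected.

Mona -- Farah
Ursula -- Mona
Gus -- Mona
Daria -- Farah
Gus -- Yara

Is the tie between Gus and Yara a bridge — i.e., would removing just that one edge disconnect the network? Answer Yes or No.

Without the Gus–Yara edge there is no alternate route between Gus and Yara, so the network disconnects. It is a bridge.

Yes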